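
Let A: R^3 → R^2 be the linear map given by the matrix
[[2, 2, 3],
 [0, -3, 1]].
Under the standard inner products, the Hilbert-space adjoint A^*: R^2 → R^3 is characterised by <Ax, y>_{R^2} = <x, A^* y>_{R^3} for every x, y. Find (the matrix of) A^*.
A^* = A^T =
[[2, 0],
 [2, -3],
 [3, 1]]

For real matrices with standard dot products, the defining identity <Ax, y> = <x, A^* y> gives (Ax)^T y = x^T (A^*) y, i.e. x^T A^T y = x^T (A^*) y. Since this holds for all x, y, we must have A^* = A^T. Therefore
A^* =
[[2, 0],
 [2, -3],
 [3, 1]].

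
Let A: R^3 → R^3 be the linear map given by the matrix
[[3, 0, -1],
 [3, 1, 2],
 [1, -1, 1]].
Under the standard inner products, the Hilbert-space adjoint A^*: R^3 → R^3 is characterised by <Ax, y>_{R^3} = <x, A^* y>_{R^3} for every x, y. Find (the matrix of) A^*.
A^* = A^T =
[[3, 3, 1],
 [0, 1, -1],
 [-1, 2, 1]]

For real matrices with standard dot products, the defining identity <Ax, y> = <x, A^* y> gives (Ax)^T y = x^T (A^*) y, i.e. x^T A^T y = x^T (A^*) y. Since this holds for all x, y, we must have A^* = A^T. Therefore
A^* =
[[3, 3, 1],
 [0, 1, -1],
 [-1, 2, 1]].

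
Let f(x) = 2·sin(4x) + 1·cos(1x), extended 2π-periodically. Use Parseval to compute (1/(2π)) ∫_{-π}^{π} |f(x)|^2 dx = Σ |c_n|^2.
Σ |c_n|^2 = 5/2

Expand |f|^2 and use orthogonality of {sin(nx), cos(mx)} on [-π, π]:
  ∫_{-π}^{π} sin(nx)^2 dx = π, ∫ cos(mx)^2 dx = π, and cross terms integrate to 0.
So ∫_{-π}^{π} f(x)^2 dx = 2^2 · π + 1^2 · π = (4 + 1)π.
Divide by 2π: (4 + 1)/2 = 5/2.
By Parseval, this equals Σ |c_n|^2.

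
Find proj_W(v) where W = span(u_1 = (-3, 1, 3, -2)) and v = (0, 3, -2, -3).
proj_W(v) = (-9/23, 3/23, 9/23, -6/23)

Set up U = [u_1 | ... | u_1] ∈ R^(4×1). The projector onto W = col(U) is P = U (U^T U)^(-1) U^T.
Compute U^T U =
  [23],
and U^T v = (3).
Solve U^T U · c = U^T v for the coefficients: c = (3/23). The projection is proj_W(v) = U c.
Check: (v - proj_W(v)) · u_1 = 0  (should be 0).
Result: proj_W(v) = (-9/23, 3/23, 9/23, -6/23).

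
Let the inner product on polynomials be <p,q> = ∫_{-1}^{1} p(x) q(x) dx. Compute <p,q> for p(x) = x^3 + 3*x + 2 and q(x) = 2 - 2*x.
<p,q> = 16/5

Expand the product: p(x)·q(x) = -2*x^4 + 2*x^3 - 6*x^2 + 2*x + 4.
∫_{-1}^{1} of each monomial x^k gives [2/(k+1) if k even, 0 if k odd]. Integrating term-by-term (or equivalently evaluating the antiderivative F(x) = -2*x^5/5 + x^4/2 - 2*x^3 + x^2 + 4*x at the endpoints):
  F(1) − F(−1) = 31/10 − (-1/10) = 16/5.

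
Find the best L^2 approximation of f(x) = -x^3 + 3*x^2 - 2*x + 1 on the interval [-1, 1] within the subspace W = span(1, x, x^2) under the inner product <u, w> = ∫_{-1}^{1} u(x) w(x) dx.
g(x) = 3*x^2 - 13*x/5 + 1

The best approximation g ∈ W is the orthogonal projection of f onto W. Writing g = a_0 + a_1 x + a_2 x^2, the coefficients solve the normal equations G · a = b where
  G_{ij} = <φ_i, φ_j> and b_i = <f, φ_i>, with φ_0 = 1, φ_1 = x, φ_2 = x^2.
G =
  [2, 0, 2/3]
  [0, 2/3, 0]
  [2/3, 0, 2/5],
b = (4, -26/15, 28/15).
Solving gives a_0 = 1, a_1 = -13/5, a_2 = 3, so
  g(x) = 3*x^2 - 13*x/5 + 1.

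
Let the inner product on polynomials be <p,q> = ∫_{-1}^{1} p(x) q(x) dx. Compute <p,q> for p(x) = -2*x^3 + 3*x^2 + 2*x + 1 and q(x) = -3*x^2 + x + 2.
<p,q> = 44/15

Expand the product: p(x)·q(x) = 6*x^5 - 11*x^4 - 7*x^3 + 5*x^2 + 5*x + 2.
∫_{-1}^{1} of each monomial x^k gives [2/(k+1) if k even, 0 if k odd]. Integrating term-by-term (or equivalently evaluating the antiderivative F(x) = x^6 - 11*x^5/5 - 7*x^4/4 + 5*x^3/3 + 5*x^2/2 + 2*x at the endpoints):
  F(1) − F(−1) = 193/60 − (17/60) = 44/15.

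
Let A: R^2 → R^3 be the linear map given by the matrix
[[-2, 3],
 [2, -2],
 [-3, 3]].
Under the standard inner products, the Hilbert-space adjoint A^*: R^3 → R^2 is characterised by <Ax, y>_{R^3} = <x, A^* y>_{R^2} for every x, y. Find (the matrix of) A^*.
A^* = A^T =
[[-2, 2, -3],
 [3, -2, 3]]

For real matrices with standard dot products, the defining identity <Ax, y> = <x, A^* y> gives (Ax)^T y = x^T (A^*) y, i.e. x^T A^T y = x^T (A^*) y. Since this holds for all x, y, we must have A^* = A^T. Therefore
A^* =
[[-2, 2, -3],
 [3, -2, 3]].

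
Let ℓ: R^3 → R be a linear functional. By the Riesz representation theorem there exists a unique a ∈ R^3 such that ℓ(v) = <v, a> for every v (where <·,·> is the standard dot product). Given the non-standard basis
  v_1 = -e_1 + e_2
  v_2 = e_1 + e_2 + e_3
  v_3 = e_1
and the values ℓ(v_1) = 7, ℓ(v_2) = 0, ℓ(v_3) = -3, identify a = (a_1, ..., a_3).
a = (-3, 4, -1)

Write a = (a_1, ..., a_3) in the standard basis. For each basis vector v_i, ℓ(v_i) = <v_i, a> is a linear equation in the a_j's. Collect the n equations into a matrix system V a = ℓ, where row i of V is v_i (expressed in the standard basis). Since V is invertible (lower-triangular with 1s on the diagonal, up to permutation), solve by back-substitution:
  V =
[[-1, 1, 0],
 [1, 1, 1],
 [1, 0, 0]]
  V a = (7, 0, -3)
Solving gives a = (-3, 4, -1).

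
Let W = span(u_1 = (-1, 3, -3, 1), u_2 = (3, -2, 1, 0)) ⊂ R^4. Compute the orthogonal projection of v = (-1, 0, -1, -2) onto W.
proj_W(v) = (-37/34, 13/34, 1/34, -5/34)

Set up U = [u_1 | ... | u_2] ∈ R^(4×2). The projector onto W = col(U) is P = U (U^T U)^(-1) U^T.
Compute U^T U =
  [20, -12]
  [-12, 14],
and U^T v = (2, -4).
Solve U^T U · c = U^T v for the coefficients: c = (-5/34, -7/17). The projection is proj_W(v) = U c.
Check: (v - proj_W(v)) · u_1 = 0  (should be 0).
Check: (v - proj_W(v)) · u_2 = 0  (should be 0).
Result: proj_W(v) = (-37/34, 13/34, 1/34, -5/34).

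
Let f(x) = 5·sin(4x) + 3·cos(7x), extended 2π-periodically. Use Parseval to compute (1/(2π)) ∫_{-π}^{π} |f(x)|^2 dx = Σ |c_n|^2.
Σ |c_n|^2 = 17

Expand |f|^2 and use orthogonality of {sin(nx), cos(mx)} on [-π, π]:
  ∫_{-π}^{π} sin(nx)^2 dx = π, ∫ cos(mx)^2 dx = π, and cross terms integrate to 0.
So ∫_{-π}^{π} f(x)^2 dx = 5^2 · π + 3^2 · π = (25 + 9)π.
Divide by 2π: (25 + 9)/2 = 17.
By Parseval, this equals Σ |c_n|^2.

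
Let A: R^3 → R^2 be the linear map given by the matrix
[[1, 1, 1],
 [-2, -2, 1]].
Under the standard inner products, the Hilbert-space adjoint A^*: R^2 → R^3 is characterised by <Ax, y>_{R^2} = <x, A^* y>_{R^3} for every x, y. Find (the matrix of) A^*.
A^* = A^T =
[[1, -2],
 [1, -2],
 [1, 1]]

For real matrices with standard dot products, the defining identity <Ax, y> = <x, A^* y> gives (Ax)^T y = x^T (A^*) y, i.e. x^T A^T y = x^T (A^*) y. Since this holds for all x, y, we must have A^* = A^T. Therefore
A^* =
[[1, -2],
 [1, -2],
 [1, 1]].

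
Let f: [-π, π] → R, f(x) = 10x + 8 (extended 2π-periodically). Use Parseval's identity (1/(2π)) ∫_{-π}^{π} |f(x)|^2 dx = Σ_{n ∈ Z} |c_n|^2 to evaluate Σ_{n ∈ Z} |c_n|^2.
Σ |c_n|^2 = 100π^2/3 + 64

Expand and integrate term by term over [-π, π]:
  ∫ (10x)^2 dx = 100·(2π^3/3); ∫ 2·10·(8)·x dx = 0 (odd integrand); ∫ 8^2 dx = 64·2π.
So (1/(2π)) ∫_{-π}^{π} (10x + 8)^2 dx = 100π^2/3 + 64 = 100π^2/3 + 64.
Parseval ⇒ Σ |c_n|^2 = 100π^2/3 + 64.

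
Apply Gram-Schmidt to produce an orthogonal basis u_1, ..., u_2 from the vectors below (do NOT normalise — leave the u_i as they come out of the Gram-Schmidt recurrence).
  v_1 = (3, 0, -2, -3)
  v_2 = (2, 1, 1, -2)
Orthogonal basis:
  u_1 = (3, 0, -2, -3)
  u_2 = (7/11, 1, 21/11, -7/11)

Apply the Gram-Schmidt recurrence
  u_1 = v_1
  u_i = v_i − Σ_{j<i} ((v_i · u_j) / (u_j · u_j)) · u_j.

Step by step this gives:
  u_1 = (3, 0, -2, -3)
  u_2 = (7/11, 1, 21/11, -7/11)

Orthogonality check:
  u_2 · u_1 = 0 (should be 0)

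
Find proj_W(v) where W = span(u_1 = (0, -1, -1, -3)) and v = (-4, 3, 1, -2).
proj_W(v) = (0, -2/11, -2/11, -6/11)

Set up U = [u_1 | ... | u_1] ∈ R^(4×1). The projector onto W = col(U) is P = U (U^T U)^(-1) U^T.
Compute U^T U =
  [11],
and U^T v = (2).
Solve U^T U · c = U^T v for the coefficients: c = (2/11). The projection is proj_W(v) = U c.
Check: (v - proj_W(v)) · u_1 = 0  (should be 0).
Result: proj_W(v) = (0, -2/11, -2/11, -6/11).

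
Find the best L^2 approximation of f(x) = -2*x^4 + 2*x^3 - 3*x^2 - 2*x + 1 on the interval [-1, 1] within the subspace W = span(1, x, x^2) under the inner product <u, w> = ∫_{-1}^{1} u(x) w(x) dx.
g(x) = -33*x^2/7 - 4*x/5 + 41/35

The best approximation g ∈ W is the orthogonal projection of f onto W. Writing g = a_0 + a_1 x + a_2 x^2, the coefficients solve the normal equations G · a = b where
  G_{ij} = <φ_i, φ_j> and b_i = <f, φ_i>, with φ_0 = 1, φ_1 = x, φ_2 = x^2.
G =
  [2, 0, 2/3]
  [0, 2/3, 0]
  [2/3, 0, 2/5],
b = (-4/5, -8/15, -116/105).
Solving gives a_0 = 41/35, a_1 = -4/5, a_2 = -33/7, so
  g(x) = -33*x^2/7 - 4*x/5 + 41/35.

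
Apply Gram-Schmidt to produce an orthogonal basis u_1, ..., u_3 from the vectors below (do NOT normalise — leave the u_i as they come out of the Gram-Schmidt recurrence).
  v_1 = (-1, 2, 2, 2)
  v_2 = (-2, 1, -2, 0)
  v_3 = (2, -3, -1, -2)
Orthogonal basis:
  u_1 = (-1, 2, 2, 2)
  u_2 = (-2, 1, -2, 0)
  u_3 = (-22/117, -34/117, 5/117, 2/13)

Apply the Gram-Schmidt recurrence
  u_1 = v_1
  u_i = v_i − Σ_{j<i} ((v_i · u_j) / (u_j · u_j)) · u_j.

Step by step this gives:
  u_1 = (-1, 2, 2, 2)
  u_2 = (-2, 1, -2, 0)
  u_3 = (-22/117, -34/117, 5/117, 2/13)

Orthogonality check:
  u_2 · u_1 = 0 (should be 0)
  u_3 · u_1 = 0 (should be 0)
  u_3 · u_2 = 0 (should be 0)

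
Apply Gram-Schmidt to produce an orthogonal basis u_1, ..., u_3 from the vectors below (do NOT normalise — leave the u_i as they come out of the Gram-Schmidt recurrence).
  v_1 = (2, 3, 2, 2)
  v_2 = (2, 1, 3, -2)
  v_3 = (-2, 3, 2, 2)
Orthogonal basis:
  u_1 = (2, 3, 2, 2)
  u_2 = (8/7, -2/7, 15/7, -20/7)
  u_3 = (-284/99, 104/99, 16/11, -16/99)

Apply the Gram-Schmidt recurrence
  u_1 = v_1
  u_i = v_i − Σ_{j<i} ((v_i · u_j) / (u_j · u_j)) · u_j.

Step by step this gives:
  u_1 = (2, 3, 2, 2)
  u_2 = (8/7, -2/7, 15/7, -20/7)
  u_3 = (-284/99, 104/99, 16/11, -16/99)

Orthogonality check:
  u_2 · u_1 = 0 (should be 0)
  u_3 · u_1 = 0 (should be 0)
  u_3 · u_2 = 0 (should be 0)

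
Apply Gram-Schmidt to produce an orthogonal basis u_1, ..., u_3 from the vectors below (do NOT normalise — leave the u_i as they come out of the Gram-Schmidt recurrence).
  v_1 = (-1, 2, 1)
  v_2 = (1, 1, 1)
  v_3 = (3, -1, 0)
Orthogonal basis:
  u_1 = (-1, 2, 1)
  u_2 = (4/3, 1/3, 2/3)
  u_3 = (1/14, 1/7, -3/14)

Apply the Gram-Schmidt recurrence
  u_1 = v_1
  u_i = v_i − Σ_{j<i} ((v_i · u_j) / (u_j · u_j)) · u_j.

Step by step this gives:
  u_1 = (-1, 2, 1)
  u_2 = (4/3, 1/3, 2/3)
  u_3 = (1/14, 1/7, -3/14)

Orthogonality check:
  u_2 · u_1 = 0 (should be 0)
  u_3 · u_1 = 0 (should be 0)
  u_3 · u_2 = 0 (should be 0)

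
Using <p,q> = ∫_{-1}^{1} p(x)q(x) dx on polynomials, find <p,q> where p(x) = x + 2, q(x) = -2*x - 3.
<p,q> = -40/3

Expand the product: p(x)·q(x) = -2*x^2 - 7*x - 6.
∫_{-1}^{1} of each monomial x^k gives [2/(k+1) if k even, 0 if k odd]. Integrating term-by-term (or equivalently evaluating the antiderivative F(x) = -2*x^3/3 - 7*x^2/2 - 6*x at the endpoints):
  F(1) − F(−1) = -61/6 − (19/6) = -40/3.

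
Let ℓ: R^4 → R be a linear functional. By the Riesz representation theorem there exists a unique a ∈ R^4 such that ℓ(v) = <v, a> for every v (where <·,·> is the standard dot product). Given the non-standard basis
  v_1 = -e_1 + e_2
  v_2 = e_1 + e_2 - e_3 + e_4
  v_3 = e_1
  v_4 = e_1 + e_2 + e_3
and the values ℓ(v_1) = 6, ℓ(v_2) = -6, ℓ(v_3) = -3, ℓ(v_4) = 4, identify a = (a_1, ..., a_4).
a = (-3, 3, 4, -2)

Write a = (a_1, ..., a_4) in the standard basis. For each basis vector v_i, ℓ(v_i) = <v_i, a> is a linear equation in the a_j's. Collect the n equations into a matrix system V a = ℓ, where row i of V is v_i (expressed in the standard basis). Since V is invertible (lower-triangular with 1s on the diagonal, up to permutation), solve by back-substitution:
  V =
[[-1, 1, 0, 0],
 [1, 1, -1, 1],
 [1, 0, 0, 0],
 [1, 1, 1, 0]]
  V a = (6, -6, -3, 4)
Solving gives a = (-3, 3, 4, -2).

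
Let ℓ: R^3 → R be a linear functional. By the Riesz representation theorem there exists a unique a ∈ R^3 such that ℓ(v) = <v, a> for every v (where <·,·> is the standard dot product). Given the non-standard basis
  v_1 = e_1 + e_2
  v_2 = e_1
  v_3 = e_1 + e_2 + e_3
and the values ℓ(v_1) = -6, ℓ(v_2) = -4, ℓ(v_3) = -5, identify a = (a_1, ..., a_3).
a = (-4, -2, 1)

Write a = (a_1, ..., a_3) in the standard basis. For each basis vector v_i, ℓ(v_i) = <v_i, a> is a linear equation in the a_j's. Collect the n equations into a matrix system V a = ℓ, where row i of V is v_i (expressed in the standard basis). Since V is invertible (lower-triangular with 1s on the diagonal, up to permutation), solve by back-substitution:
  V =
[[1, 1, 0],
 [1, 0, 0],
 [1, 1, 1]]
  V a = (-6, -4, -5)
Solving gives a = (-4, -2, 1).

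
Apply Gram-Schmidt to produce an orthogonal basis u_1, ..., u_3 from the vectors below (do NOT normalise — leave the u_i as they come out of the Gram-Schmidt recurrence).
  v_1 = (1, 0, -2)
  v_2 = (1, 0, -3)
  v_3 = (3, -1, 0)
Orthogonal basis:
  u_1 = (1, 0, -2)
  u_2 = (-2/5, 0, -1/5)
  u_3 = (0, -1, 0)

Apply the Gram-Schmidt recurrence
  u_1 = v_1
  u_i = v_i − Σ_{j<i} ((v_i · u_j) / (u_j · u_j)) · u_j.

Step by step this gives:
  u_1 = (1, 0, -2)
  u_2 = (-2/5, 0, -1/5)
  u_3 = (0, -1, 0)

Orthogonality check:
  u_2 · u_1 = 0 (should be 0)
  u_3 · u_1 = 0 (should be 0)
  u_3 · u_2 = 0 (should be 0)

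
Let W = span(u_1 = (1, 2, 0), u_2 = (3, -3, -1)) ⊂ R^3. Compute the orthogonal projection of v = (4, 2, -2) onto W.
proj_W(v) = (184/43, 80/43, -32/43)

Set up U = [u_1 | ... | u_2] ∈ R^(3×2). The projector onto W = col(U) is P = U (U^T U)^(-1) U^T.
Compute U^T U =
  [5, -3]
  [-3, 19],
and U^T v = (8, 8).
Solve U^T U · c = U^T v for the coefficients: c = (88/43, 32/43). The projection is proj_W(v) = U c.
Check: (v - proj_W(v)) · u_1 = 0  (should be 0).
Check: (v - proj_W(v)) · u_2 = 0  (should be 0).
Result: proj_W(v) = (184/43, 80/43, -32/43).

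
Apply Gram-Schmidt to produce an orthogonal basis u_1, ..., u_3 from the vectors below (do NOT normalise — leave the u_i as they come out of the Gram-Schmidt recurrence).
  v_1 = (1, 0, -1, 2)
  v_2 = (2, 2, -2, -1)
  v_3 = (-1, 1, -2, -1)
Orthogonal basis:
  u_1 = (1, 0, -1, 2)
  u_2 = (5/3, 2, -5/3, -5/3)
  u_3 = (-115/74, 5/37, -107/74, 2/37)

Apply the Gram-Schmidt recurrence
  u_1 = v_1
  u_i = v_i − Σ_{j<i} ((v_i · u_j) / (u_j · u_j)) · u_j.

Step by step this gives:
  u_1 = (1, 0, -1, 2)
  u_2 = (5/3, 2, -5/3, -5/3)
  u_3 = (-115/74, 5/37, -107/74, 2/37)

Orthogonality check:
  u_2 · u_1 = 0 (should be 0)
  u_3 · u_1 = 0 (should be 0)
  u_3 · u_2 = 0 (should be 0)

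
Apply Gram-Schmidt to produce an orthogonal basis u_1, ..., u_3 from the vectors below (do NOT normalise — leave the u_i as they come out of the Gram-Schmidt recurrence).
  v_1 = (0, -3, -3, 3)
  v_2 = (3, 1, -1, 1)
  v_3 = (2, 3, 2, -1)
Orthogonal basis:
  u_1 = (0, -3, -3, 3)
  u_2 = (3, 4/3, -2/3, 2/3)
  u_3 = (-2/35, 3/35, 16/35, 19/35)

Apply the Gram-Schmidt recurrence
  u_1 = v_1
  u_i = v_i − Σ_{j<i} ((v_i · u_j) / (u_j · u_j)) · u_j.

Step by step this gives:
  u_1 = (0, -3, -3, 3)
  u_2 = (3, 4/3, -2/3, 2/3)
  u_3 = (-2/35, 3/35, 16/35, 19/35)

Orthogonality check:
  u_2 · u_1 = 0 (should be 0)
  u_3 · u_1 = 0 (should be 0)
  u_3 · u_2 = 0 (should be 0)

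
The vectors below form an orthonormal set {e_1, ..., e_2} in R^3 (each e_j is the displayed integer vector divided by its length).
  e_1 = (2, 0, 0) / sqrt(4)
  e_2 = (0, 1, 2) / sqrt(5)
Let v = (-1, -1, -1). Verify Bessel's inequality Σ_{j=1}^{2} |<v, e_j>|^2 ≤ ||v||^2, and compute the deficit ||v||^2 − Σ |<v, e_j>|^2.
Σ |<v, e_j>|^2 = 14/5; ||v||^2 = 3; deficit = 1/5

Write each e_j = u_j / sqrt(<u_j, u_j>) where u_j is the displayed integer vector. Then <v, e_j> = <v, u_j> / sqrt(<u_j, u_j>), so |<v, e_j>|^2 = <v, u_j>^2 / <u_j, u_j>.
Coefficients: <v, e_1> = -2/sqrt(4), <v, e_2> = -3/sqrt(5).
Square and sum: Σ |<v, e_j>|^2 = 14/5.
Compute ||v||^2 = v·v = 3.
Deficit = 3 − 14/5 = 1/5 ≥ 0, confirming Bessel's inequality. (The deficit equals ||v − Σ <v,e_j> e_j||^2, the squared distance from v to span{e_j}.)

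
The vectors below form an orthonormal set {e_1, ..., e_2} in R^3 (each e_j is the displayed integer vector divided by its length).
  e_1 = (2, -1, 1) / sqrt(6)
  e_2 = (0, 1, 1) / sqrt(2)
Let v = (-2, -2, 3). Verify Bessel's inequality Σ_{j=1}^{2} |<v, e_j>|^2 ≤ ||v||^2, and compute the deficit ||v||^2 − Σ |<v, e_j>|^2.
Σ |<v, e_j>|^2 = 2/3; ||v||^2 = 17; deficit = 49/3

Write each e_j = u_j / sqrt(<u_j, u_j>) where u_j is the displayed integer vector. Then <v, e_j> = <v, u_j> / sqrt(<u_j, u_j>), so |<v, e_j>|^2 = <v, u_j>^2 / <u_j, u_j>.
Coefficients: <v, e_1> = 1/sqrt(6), <v, e_2> = 1/sqrt(2).
Square and sum: Σ |<v, e_j>|^2 = 2/3.
Compute ||v||^2 = v·v = 17.
Deficit = 17 − 2/3 = 49/3 ≥ 0, confirming Bessel's inequality. (The deficit equals ||v − Σ <v,e_j> e_j||^2, the squared distance from v to span{e_j}.)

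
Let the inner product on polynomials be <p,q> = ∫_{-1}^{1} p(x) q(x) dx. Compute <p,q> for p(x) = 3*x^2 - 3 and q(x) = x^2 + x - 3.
<p,q> = 56/5

Expand the product: p(x)·q(x) = 3*x^4 + 3*x^3 - 12*x^2 - 3*x + 9.
∫_{-1}^{1} of each monomial x^k gives [2/(k+1) if k even, 0 if k odd]. Integrating term-by-term (or equivalently evaluating the antiderivative F(x) = 3*x^5/5 + 3*x^4/4 - 4*x^3 - 3*x^2/2 + 9*x at the endpoints):
  F(1) − F(−1) = 97/20 − (-127/20) = 56/5.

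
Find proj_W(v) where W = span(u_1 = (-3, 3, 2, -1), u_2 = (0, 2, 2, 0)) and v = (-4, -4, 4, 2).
proj_W(v) = (-12/7, 2/7, -2/7, -4/7)

Set up U = [u_1 | ... | u_2] ∈ R^(4×2). The projector onto W = col(U) is P = U (U^T U)^(-1) U^T.
Compute U^T U =
  [23, 10]
  [10, 8],
and U^T v = (6, 0).
Solve U^T U · c = U^T v for the coefficients: c = (4/7, -5/7). The projection is proj_W(v) = U c.
Check: (v - proj_W(v)) · u_1 = 0  (should be 0).
Check: (v - proj_W(v)) · u_2 = 0  (should be 0).
Result: proj_W(v) = (-12/7, 2/7, -2/7, -4/7).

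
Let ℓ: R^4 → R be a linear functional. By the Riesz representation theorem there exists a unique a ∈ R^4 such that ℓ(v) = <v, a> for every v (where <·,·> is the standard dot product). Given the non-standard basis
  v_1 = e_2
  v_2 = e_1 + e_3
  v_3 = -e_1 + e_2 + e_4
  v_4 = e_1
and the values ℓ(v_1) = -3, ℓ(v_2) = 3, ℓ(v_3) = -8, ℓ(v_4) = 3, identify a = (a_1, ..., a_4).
a = (3, -3, 0, -2)

Write a = (a_1, ..., a_4) in the standard basis. For each basis vector v_i, ℓ(v_i) = <v_i, a> is a linear equation in the a_j's. Collect the n equations into a matrix system V a = ℓ, where row i of V is v_i (expressed in the standard basis). Since V is invertible (lower-triangular with 1s on the diagonal, up to permutation), solve by back-substitution:
  V =
[[0, 1, 0, 0],
 [1, 0, 1, 0],
 [-1, 1, 0, 1],
 [1, 0, 0, 0]]
  V a = (-3, 3, -8, 3)
Solving gives a = (3, -3, 0, -2).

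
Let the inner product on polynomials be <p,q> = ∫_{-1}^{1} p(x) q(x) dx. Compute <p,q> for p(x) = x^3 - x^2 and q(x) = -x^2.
<p,q> = 2/5

Expand the product: p(x)·q(x) = -x^5 + x^4.
∫_{-1}^{1} of each monomial x^k gives [2/(k+1) if k even, 0 if k odd]. Integrating term-by-term (or equivalently evaluating the antiderivative F(x) = -x^6/6 + x^5/5 at the endpoints):
  F(1) − F(−1) = 1/30 − (-11/30) = 2/5.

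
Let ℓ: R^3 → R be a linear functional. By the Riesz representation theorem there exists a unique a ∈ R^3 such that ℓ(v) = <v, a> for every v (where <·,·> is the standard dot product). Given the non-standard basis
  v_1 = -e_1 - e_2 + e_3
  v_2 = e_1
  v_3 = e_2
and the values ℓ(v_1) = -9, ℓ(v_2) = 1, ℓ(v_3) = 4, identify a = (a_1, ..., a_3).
a = (1, 4, -4)

Write a = (a_1, ..., a_3) in the standard basis. For each basis vector v_i, ℓ(v_i) = <v_i, a> is a linear equation in the a_j's. Collect the n equations into a matrix system V a = ℓ, where row i of V is v_i (expressed in the standard basis). Since V is invertible (lower-triangular with 1s on the diagonal, up to permutation), solve by back-substitution:
  V =
[[-1, -1, 1],
 [1, 0, 0],
 [0, 1, 0]]
  V a = (-9, 1, 4)
Solving gives a = (1, 4, -4).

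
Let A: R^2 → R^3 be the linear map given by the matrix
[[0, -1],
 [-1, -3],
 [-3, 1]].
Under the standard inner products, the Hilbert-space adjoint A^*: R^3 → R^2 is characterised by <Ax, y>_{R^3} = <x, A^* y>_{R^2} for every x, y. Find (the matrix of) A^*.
A^* = A^T =
[[0, -1, -3],
 [-1, -3, 1]]

For real matrices with standard dot products, the defining identity <Ax, y> = <x, A^* y> gives (Ax)^T y = x^T (A^*) y, i.e. x^T A^T y = x^T (A^*) y. Since this holds for all x, y, we must have A^* = A^T. Therefore
A^* =
[[0, -1, -3],
 [-1, -3, 1]].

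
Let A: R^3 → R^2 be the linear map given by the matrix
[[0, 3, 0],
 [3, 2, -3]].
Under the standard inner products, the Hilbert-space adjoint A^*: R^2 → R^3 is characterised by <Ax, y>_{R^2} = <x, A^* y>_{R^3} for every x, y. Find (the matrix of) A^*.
A^* = A^T =
[[0, 3],
 [3, 2],
 [0, -3]]

For real matrices with standard dot products, the defining identity <Ax, y> = <x, A^* y> gives (Ax)^T y = x^T (A^*) y, i.e. x^T A^T y = x^T (A^*) y. Since this holds for all x, y, we must have A^* = A^T. Therefore
A^* =
[[0, 3],
 [3, 2],
 [0, -3]].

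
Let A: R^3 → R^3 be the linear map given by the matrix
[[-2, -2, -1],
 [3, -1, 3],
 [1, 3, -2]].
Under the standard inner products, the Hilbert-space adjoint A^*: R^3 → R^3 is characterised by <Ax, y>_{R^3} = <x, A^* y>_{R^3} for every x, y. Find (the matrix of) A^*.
A^* = A^T =
[[-2, 3, 1],
 [-2, -1, 3],
 [-1, 3, -2]]

For real matrices with standard dot products, the defining identity <Ax, y> = <x, A^* y> gives (Ax)^T y = x^T (A^*) y, i.e. x^T A^T y = x^T (A^*) y. Since this holds for all x, y, we must have A^* = A^T. Therefore
A^* =
[[-2, 3, 1],
 [-2, -1, 3],
 [-1, 3, -2]].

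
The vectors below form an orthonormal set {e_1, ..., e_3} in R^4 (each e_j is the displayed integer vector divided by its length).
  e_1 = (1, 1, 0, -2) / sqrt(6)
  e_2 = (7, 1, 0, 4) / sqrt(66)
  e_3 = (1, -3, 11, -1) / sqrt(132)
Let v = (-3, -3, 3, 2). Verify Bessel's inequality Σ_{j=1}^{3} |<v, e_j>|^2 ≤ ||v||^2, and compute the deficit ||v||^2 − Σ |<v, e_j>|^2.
Σ |<v, e_j>|^2 = 371/12; ||v||^2 = 31; deficit = 1/12

Write each e_j = u_j / sqrt(<u_j, u_j>) where u_j is the displayed integer vector. Then <v, e_j> = <v, u_j> / sqrt(<u_j, u_j>), so |<v, e_j>|^2 = <v, u_j>^2 / <u_j, u_j>.
Coefficients: <v, e_1> = -10/sqrt(6), <v, e_2> = -16/sqrt(66), <v, e_3> = 37/sqrt(132).
Square and sum: Σ |<v, e_j>|^2 = 371/12.
Compute ||v||^2 = v·v = 31.
Deficit = 31 − 371/12 = 1/12 ≥ 0, confirming Bessel's inequality. (The deficit equals ||v − Σ <v,e_j> e_j||^2, the squared distance from v to span{e_j}.)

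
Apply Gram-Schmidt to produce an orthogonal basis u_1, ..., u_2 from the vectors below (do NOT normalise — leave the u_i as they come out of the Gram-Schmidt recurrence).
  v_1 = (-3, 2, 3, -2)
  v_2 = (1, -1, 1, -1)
Orthogonal basis:
  u_1 = (-3, 2, 3, -2)
  u_2 = (1, -1, 1, -1)

Apply the Gram-Schmidt recurrence
  u_1 = v_1
  u_i = v_i − Σ_{j<i} ((v_i · u_j) / (u_j · u_j)) · u_j.

Step by step this gives:
  u_1 = (-3, 2, 3, -2)
  u_2 = (1, -1, 1, -1)

Orthogonality check:
  u_2 · u_1 = 0 (should be 0)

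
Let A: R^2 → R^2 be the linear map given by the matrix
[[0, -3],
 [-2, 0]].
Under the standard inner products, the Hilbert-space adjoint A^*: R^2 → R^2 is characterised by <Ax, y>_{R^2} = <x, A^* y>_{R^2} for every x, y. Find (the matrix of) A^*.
A^* = A^T =
[[0, -2],
 [-3, 0]]

For real matrices with standard dot products, the defining identity <Ax, y> = <x, A^* y> gives (Ax)^T y = x^T (A^*) y, i.e. x^T A^T y = x^T (A^*) y. Since this holds for all x, y, we must have A^* = A^T. Therefore
A^* =
[[0, -2],
 [-3, 0]].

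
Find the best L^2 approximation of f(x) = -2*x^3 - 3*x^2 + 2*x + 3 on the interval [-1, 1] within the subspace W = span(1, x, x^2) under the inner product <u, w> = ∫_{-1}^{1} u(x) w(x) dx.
g(x) = -3*x^2 + 4*x/5 + 3

The best approximation g ∈ W is the orthogonal projection of f onto W. Writing g = a_0 + a_1 x + a_2 x^2, the coefficients solve the normal equations G · a = b where
  G_{ij} = <φ_i, φ_j> and b_i = <f, φ_i>, with φ_0 = 1, φ_1 = x, φ_2 = x^2.
G =
  [2, 0, 2/3]
  [0, 2/3, 0]
  [2/3, 0, 2/5],
b = (4, 8/15, 4/5).
Solving gives a_0 = 3, a_1 = 4/5, a_2 = -3, so
  g(x) = -3*x^2 + 4*x/5 + 3.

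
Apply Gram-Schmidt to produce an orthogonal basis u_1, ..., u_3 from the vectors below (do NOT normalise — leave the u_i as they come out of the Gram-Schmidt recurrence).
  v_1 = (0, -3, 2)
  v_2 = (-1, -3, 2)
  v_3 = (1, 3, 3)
Orthogonal basis:
  u_1 = (0, -3, 2)
  u_2 = (-1, 0, 0)
  u_3 = (0, 30/13, 45/13)

Apply the Gram-Schmidt recurrence
  u_1 = v_1
  u_i = v_i − Σ_{j<i} ((v_i · u_j) / (u_j · u_j)) · u_j.

Step by step this gives:
  u_1 = (0, -3, 2)
  u_2 = (-1, 0, 0)
  u_3 = (0, 30/13, 45/13)

Orthogonality check:
  u_2 · u_1 = 0 (should be 0)
  u_3 · u_1 = 0 (should be 0)
  u_3 · u_2 = 0 (should be 0)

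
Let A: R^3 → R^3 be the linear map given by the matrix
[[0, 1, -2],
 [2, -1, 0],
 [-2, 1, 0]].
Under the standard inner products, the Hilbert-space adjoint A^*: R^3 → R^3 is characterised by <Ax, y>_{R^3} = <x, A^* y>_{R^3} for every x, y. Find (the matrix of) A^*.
A^* = A^T =
[[0, 2, -2],
 [1, -1, 1],
 [-2, 0, 0]]

For real matrices with standard dot products, the defining identity <Ax, y> = <x, A^* y> gives (Ax)^T y = x^T (A^*) y, i.e. x^T A^T y = x^T (A^*) y. Since this holds for all x, y, we must have A^* = A^T. Therefore
A^* =
[[0, 2, -2],
 [1, -1, 1],
 [-2, 0, 0]].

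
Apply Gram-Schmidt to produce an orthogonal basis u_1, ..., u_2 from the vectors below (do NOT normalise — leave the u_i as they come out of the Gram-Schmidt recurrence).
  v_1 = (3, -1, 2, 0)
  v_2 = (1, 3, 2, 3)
Orthogonal basis:
  u_1 = (3, -1, 2, 0)
  u_2 = (1/7, 23/7, 10/7, 3)

Apply the Gram-Schmidt recurrence
  u_1 = v_1
  u_i = v_i − Σ_{j<i} ((v_i · u_j) / (u_j · u_j)) · u_j.

Step by step this gives:
  u_1 = (3, -1, 2, 0)
  u_2 = (1/7, 23/7, 10/7, 3)

Orthogonality check:
  u_2 · u_1 = 0 (should be 0)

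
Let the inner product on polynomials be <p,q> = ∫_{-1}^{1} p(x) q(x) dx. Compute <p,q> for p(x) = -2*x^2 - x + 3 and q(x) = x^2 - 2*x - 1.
<p,q> = -32/15

Expand the product: p(x)·q(x) = -2*x^4 + 3*x^3 + 7*x^2 - 5*x - 3.
∫_{-1}^{1} of each monomial x^k gives [2/(k+1) if k even, 0 if k odd]. Integrating term-by-term (or equivalently evaluating the antiderivative F(x) = -2*x^5/5 + 3*x^4/4 + 7*x^3/3 - 5*x^2/2 - 3*x at the endpoints):
  F(1) − F(−1) = -169/60 − (-41/60) = -32/15.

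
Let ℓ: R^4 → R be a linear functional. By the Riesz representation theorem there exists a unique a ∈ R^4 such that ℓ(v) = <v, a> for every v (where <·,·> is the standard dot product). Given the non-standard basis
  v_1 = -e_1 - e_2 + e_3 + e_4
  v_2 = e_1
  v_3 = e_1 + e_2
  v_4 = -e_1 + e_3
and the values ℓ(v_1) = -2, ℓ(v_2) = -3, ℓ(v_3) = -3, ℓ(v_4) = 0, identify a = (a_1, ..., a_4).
a = (-3, 0, -3, -2)

Write a = (a_1, ..., a_4) in the standard basis. For each basis vector v_i, ℓ(v_i) = <v_i, a> is a linear equation in the a_j's. Collect the n equations into a matrix system V a = ℓ, where row i of V is v_i (expressed in the standard basis). Since V is invertible (lower-triangular with 1s on the diagonal, up to permutation), solve by back-substitution:
  V =
[[-1, -1, 1, 1],
 [1, 0, 0, 0],
 [1, 1, 0, 0],
 [-1, 0, 1, 0]]
  V a = (-2, -3, -3, 0)
Solving gives a = (-3, 0, -3, -2).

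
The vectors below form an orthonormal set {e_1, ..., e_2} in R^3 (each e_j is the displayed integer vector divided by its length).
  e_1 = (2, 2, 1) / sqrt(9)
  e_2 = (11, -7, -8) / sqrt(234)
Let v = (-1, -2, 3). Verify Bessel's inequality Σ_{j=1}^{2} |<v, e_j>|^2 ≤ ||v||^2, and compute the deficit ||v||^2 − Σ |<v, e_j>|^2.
Σ |<v, e_j>|^2 = 75/26; ||v||^2 = 14; deficit = 289/26

Write each e_j = u_j / sqrt(<u_j, u_j>) where u_j is the displayed integer vector. Then <v, e_j> = <v, u_j> / sqrt(<u_j, u_j>), so |<v, e_j>|^2 = <v, u_j>^2 / <u_j, u_j>.
Coefficients: <v, e_1> = -3/sqrt(9), <v, e_2> = -21/sqrt(234).
Square and sum: Σ |<v, e_j>|^2 = 75/26.
Compute ||v||^2 = v·v = 14.
Deficit = 14 − 75/26 = 289/26 ≥ 0, confirming Bessel's inequality. (The deficit equals ||v − Σ <v,e_j> e_j||^2, the squared distance from v to span{e_j}.)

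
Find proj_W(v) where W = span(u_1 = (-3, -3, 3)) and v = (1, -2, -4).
proj_W(v) = (1, 1, -1)

Set up U = [u_1 | ... | u_1] ∈ R^(3×1). The projector onto W = col(U) is P = U (U^T U)^(-1) U^T.
Compute U^T U =
  [27],
and U^T v = (-9).
Solve U^T U · c = U^T v for the coefficients: c = (-1/3). The projection is proj_W(v) = U c.
Check: (v - proj_W(v)) · u_1 = 0  (should be 0).
Result: proj_W(v) = (1, 1, -1).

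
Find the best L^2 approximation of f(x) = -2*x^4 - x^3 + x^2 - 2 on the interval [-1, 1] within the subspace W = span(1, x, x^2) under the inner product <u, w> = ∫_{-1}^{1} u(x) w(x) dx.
g(x) = -5*x^2/7 - 3*x/5 - 64/35

The best approximation g ∈ W is the orthogonal projection of f onto W. Writing g = a_0 + a_1 x + a_2 x^2, the coefficients solve the normal equations G · a = b where
  G_{ij} = <φ_i, φ_j> and b_i = <f, φ_i>, with φ_0 = 1, φ_1 = x, φ_2 = x^2.
G =
  [2, 0, 2/3]
  [0, 2/3, 0]
  [2/3, 0, 2/5],
b = (-62/15, -2/5, -158/105).
Solving gives a_0 = -64/35, a_1 = -3/5, a_2 = -5/7, so
  g(x) = -5*x^2/7 - 3*x/5 - 64/35.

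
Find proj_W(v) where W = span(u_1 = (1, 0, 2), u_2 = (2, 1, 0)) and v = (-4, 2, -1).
proj_W(v) = (-18/7, -6/7, -12/7)

Set up U = [u_1 | ... | u_2] ∈ R^(3×2). The projector onto W = col(U) is P = U (U^T U)^(-1) U^T.
Compute U^T U =
  [5, 2]
  [2, 5],
and U^T v = (-6, -6).
Solve U^T U · c = U^T v for the coefficients: c = (-6/7, -6/7). The projection is proj_W(v) = U c.
Check: (v - proj_W(v)) · u_1 = 0  (should be 0).
Check: (v - proj_W(v)) · u_2 = 0  (should be 0).
Result: proj_W(v) = (-18/7, -6/7, -12/7).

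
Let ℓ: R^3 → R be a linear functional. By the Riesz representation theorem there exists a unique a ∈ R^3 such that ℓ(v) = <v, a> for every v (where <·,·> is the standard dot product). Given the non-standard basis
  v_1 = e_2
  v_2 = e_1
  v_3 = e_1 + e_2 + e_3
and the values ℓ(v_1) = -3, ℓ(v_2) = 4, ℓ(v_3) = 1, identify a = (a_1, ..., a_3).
a = (4, -3, 0)

Write a = (a_1, ..., a_3) in the standard basis. For each basis vector v_i, ℓ(v_i) = <v_i, a> is a linear equation in the a_j's. Collect the n equations into a matrix system V a = ℓ, where row i of V is v_i (expressed in the standard basis). Since V is invertible (lower-triangular with 1s on the diagonal, up to permutation), solve by back-substitution:
  V =
[[0, 1, 0],
 [1, 0, 0],
 [1, 1, 1]]
  V a = (-3, 4, 1)
Solving gives a = (4, -3, 0).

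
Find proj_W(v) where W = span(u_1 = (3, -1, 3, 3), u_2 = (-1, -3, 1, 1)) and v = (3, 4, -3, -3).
proj_W(v) = (7/5, 26/5, -2, -2)

Set up U = [u_1 | ... | u_2] ∈ R^(4×2). The projector onto W = col(U) is P = U (U^T U)^(-1) U^T.
Compute U^T U =
  [28, 6]
  [6, 12],
and U^T v = (-13, -21).
Solve U^T U · c = U^T v for the coefficients: c = (-1/10, -17/10). The projection is proj_W(v) = U c.
Check: (v - proj_W(v)) · u_1 = 0  (should be 0).
Check: (v - proj_W(v)) · u_2 = 0  (should be 0).
Result: proj_W(v) = (7/5, 26/5, -2, -2).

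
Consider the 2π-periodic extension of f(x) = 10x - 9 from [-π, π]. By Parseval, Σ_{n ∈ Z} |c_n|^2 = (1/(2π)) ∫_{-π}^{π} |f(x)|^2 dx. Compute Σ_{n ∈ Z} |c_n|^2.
Σ |c_n|^2 = 100π^2/3 + 81

Expand and integrate term by term over [-π, π]:
  ∫ (10x)^2 dx = 100·(2π^3/3); ∫ 2·10·(-9)·x dx = 0 (odd integrand); ∫ (-9)^2 dx = 81·2π.
So (1/(2π)) ∫_{-π}^{π} (10x - 9)^2 dx = 100π^2/3 + 81 = 100π^2/3 + 81.
Parseval ⇒ Σ |c_n|^2 = 100π^2/3 + 81.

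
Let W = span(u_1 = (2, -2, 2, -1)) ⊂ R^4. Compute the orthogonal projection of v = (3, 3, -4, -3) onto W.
proj_W(v) = (-10/13, 10/13, -10/13, 5/13)

Set up U = [u_1 | ... | u_1] ∈ R^(4×1). The projector onto W = col(U) is P = U (U^T U)^(-1) U^T.
Compute U^T U =
  [13],
and U^T v = (-5).
Solve U^T U · c = U^T v for the coefficients: c = (-5/13). The projection is proj_W(v) = U c.
Check: (v - proj_W(v)) · u_1 = 0  (should be 0).
Result: proj_W(v) = (-10/13, 10/13, -10/13, 5/13).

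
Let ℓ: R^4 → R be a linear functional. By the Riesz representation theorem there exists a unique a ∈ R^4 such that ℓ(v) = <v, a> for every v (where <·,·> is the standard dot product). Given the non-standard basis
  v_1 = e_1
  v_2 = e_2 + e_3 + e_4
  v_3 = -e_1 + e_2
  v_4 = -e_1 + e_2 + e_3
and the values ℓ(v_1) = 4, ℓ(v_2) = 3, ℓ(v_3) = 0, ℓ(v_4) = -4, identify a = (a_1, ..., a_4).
a = (4, 4, -4, 3)

Write a = (a_1, ..., a_4) in the standard basis. For each basis vector v_i, ℓ(v_i) = <v_i, a> is a linear equation in the a_j's. Collect the n equations into a matrix system V a = ℓ, where row i of V is v_i (expressed in the standard basis). Since V is invertible (lower-triangular with 1s on the diagonal, up to permutation), solve by back-substitution:
  V =
[[1, 0, 0, 0],
 [0, 1, 1, 1],
 [-1, 1, 0, 0],
 [-1, 1, 1, 0]]
  V a = (4, 3, 0, -4)
Solving gives a = (4, 4, -4, 3).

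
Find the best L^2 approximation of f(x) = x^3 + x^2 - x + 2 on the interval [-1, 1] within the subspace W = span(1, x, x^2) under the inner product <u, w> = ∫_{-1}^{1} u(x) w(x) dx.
g(x) = x^2 - 2*x/5 + 2

The best approximation g ∈ W is the orthogonal projection of f onto W. Writing g = a_0 + a_1 x + a_2 x^2, the coefficients solve the normal equations G · a = b where
  G_{ij} = <φ_i, φ_j> and b_i = <f, φ_i>, with φ_0 = 1, φ_1 = x, φ_2 = x^2.
G =
  [2, 0, 2/3]
  [0, 2/3, 0]
  [2/3, 0, 2/5],
b = (14/3, -4/15, 26/15).
Solving gives a_0 = 2, a_1 = -2/5, a_2 = 1, so
  g(x) = x^2 - 2*x/5 + 2.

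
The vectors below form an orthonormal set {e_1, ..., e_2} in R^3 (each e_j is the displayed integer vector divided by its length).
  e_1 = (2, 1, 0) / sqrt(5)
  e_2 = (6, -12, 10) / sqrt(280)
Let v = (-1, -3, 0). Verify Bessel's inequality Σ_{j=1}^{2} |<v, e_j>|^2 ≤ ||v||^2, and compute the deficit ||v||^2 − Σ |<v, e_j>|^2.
Σ |<v, e_j>|^2 = 115/14; ||v||^2 = 10; deficit = 25/14

Write each e_j = u_j / sqrt(<u_j, u_j>) where u_j is the displayed integer vector. Then <v, e_j> = <v, u_j> / sqrt(<u_j, u_j>), so |<v, e_j>|^2 = <v, u_j>^2 / <u_j, u_j>.
Coefficients: <v, e_1> = -5/sqrt(5), <v, e_2> = 30/sqrt(280).
Square and sum: Σ |<v, e_j>|^2 = 115/14.
Compute ||v||^2 = v·v = 10.
Deficit = 10 − 115/14 = 25/14 ≥ 0, confirming Bessel's inequality. (The deficit equals ||v − Σ <v,e_j> e_j||^2, the squared distance from v to span{e_j}.)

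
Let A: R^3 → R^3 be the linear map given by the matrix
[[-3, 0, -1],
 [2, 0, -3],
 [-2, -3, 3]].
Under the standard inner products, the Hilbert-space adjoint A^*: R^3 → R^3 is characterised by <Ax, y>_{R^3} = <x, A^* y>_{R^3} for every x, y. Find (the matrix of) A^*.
A^* = A^T =
[[-3, 2, -2],
 [0, 0, -3],
 [-1, -3, 3]]

For real matrices with standard dot products, the defining identity <Ax, y> = <x, A^* y> gives (Ax)^T y = x^T (A^*) y, i.e. x^T A^T y = x^T (A^*) y. Since this holds for all x, y, we must have A^* = A^T. Therefore
A^* =
[[-3, 2, -2],
 [0, 0, -3],
 [-1, -3, 3]].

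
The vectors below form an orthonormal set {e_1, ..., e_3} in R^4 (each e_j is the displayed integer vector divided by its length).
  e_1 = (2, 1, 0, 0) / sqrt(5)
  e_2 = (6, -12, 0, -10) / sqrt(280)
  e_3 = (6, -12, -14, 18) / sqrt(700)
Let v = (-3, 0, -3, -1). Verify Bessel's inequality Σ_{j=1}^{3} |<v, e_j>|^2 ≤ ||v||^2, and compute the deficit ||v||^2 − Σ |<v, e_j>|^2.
Σ |<v, e_j>|^2 = 187/25; ||v||^2 = 19; deficit = 288/25

Write each e_j = u_j / sqrt(<u_j, u_j>) where u_j is the displayed integer vector. Then <v, e_j> = <v, u_j> / sqrt(<u_j, u_j>), so |<v, e_j>|^2 = <v, u_j>^2 / <u_j, u_j>.
Coefficients: <v, e_1> = -6/sqrt(5), <v, e_2> = -8/sqrt(280), <v, e_3> = 6/sqrt(700).
Square and sum: Σ |<v, e_j>|^2 = 187/25.
Compute ||v||^2 = v·v = 19.
Deficit = 19 − 187/25 = 288/25 ≥ 0, confirming Bessel's inequality. (The deficit equals ||v − Σ <v,e_j> e_j||^2, the squared distance from v to span{e_j}.)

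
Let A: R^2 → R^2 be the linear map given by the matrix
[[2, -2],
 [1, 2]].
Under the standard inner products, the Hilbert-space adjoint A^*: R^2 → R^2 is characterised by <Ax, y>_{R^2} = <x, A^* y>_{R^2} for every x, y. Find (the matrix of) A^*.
A^* = A^T =
[[2, 1],
 [-2, 2]]

For real matrices with standard dot products, the defining identity <Ax, y> = <x, A^* y> gives (Ax)^T y = x^T (A^*) y, i.e. x^T A^T y = x^T (A^*) y. Since this holds for all x, y, we must have A^* = A^T. Therefore
A^* =
[[2, 1],
 [-2, 2]].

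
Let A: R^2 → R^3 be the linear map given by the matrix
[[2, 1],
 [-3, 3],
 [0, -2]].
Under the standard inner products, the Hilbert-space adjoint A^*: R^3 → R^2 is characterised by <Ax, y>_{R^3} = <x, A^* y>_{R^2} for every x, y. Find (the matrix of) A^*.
A^* = A^T =
[[2, -3, 0],
 [1, 3, -2]]

For real matrices with standard dot products, the defining identity <Ax, y> = <x, A^* y> gives (Ax)^T y = x^T (A^*) y, i.e. x^T A^T y = x^T (A^*) y. Since this holds for all x, y, we must have A^* = A^T. Therefore
A^* =
[[2, -3, 0],
 [1, 3, -2]].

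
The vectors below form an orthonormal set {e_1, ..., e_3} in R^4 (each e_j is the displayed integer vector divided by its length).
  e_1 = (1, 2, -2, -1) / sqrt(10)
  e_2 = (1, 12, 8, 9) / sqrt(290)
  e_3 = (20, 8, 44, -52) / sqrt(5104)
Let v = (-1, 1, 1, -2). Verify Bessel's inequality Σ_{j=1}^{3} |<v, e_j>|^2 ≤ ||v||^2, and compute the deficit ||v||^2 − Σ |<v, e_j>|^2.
Σ |<v, e_j>|^2 = 41/11; ||v||^2 = 7; deficit = 36/11

Write each e_j = u_j / sqrt(<u_j, u_j>) where u_j is the displayed integer vector. Then <v, e_j> = <v, u_j> / sqrt(<u_j, u_j>), so |<v, e_j>|^2 = <v, u_j>^2 / <u_j, u_j>.
Coefficients: <v, e_1> = 1/sqrt(10), <v, e_2> = 1/sqrt(290), <v, e_3> = 136/sqrt(5104).
Square and sum: Σ |<v, e_j>|^2 = 41/11.
Compute ||v||^2 = v·v = 7.
Deficit = 7 − 41/11 = 36/11 ≥ 0, confirming Bessel's inequality. (The deficit equals ||v − Σ <v,e_j> e_j||^2, the squared distance from v to span{e_j}.)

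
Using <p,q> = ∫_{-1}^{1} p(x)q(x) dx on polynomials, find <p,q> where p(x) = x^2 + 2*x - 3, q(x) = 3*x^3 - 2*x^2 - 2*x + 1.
<p,q> = -12/5

Expand the product: p(x)·q(x) = 3*x^5 + 4*x^4 - 15*x^3 + 3*x^2 + 8*x - 3.
∫_{-1}^{1} of each monomial x^k gives [2/(k+1) if k even, 0 if k odd]. Integrating term-by-term (or equivalently evaluating the antiderivative F(x) = x^6/2 + 4*x^5/5 - 15*x^4/4 + x^3 + 4*x^2 - 3*x at the endpoints):
  F(1) − F(−1) = -9/20 − (39/20) = -12/5.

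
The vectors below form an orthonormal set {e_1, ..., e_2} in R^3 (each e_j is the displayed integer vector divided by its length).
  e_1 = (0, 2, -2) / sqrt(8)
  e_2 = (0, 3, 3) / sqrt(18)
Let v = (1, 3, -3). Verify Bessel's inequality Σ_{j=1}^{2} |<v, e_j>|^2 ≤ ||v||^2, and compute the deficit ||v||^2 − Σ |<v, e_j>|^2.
Σ |<v, e_j>|^2 = 18; ||v||^2 = 19; deficit = 1

Write each e_j = u_j / sqrt(<u_j, u_j>) where u_j is the displayed integer vector. Then <v, e_j> = <v, u_j> / sqrt(<u_j, u_j>), so |<v, e_j>|^2 = <v, u_j>^2 / <u_j, u_j>.
Coefficients: <v, e_1> = 12/sqrt(8), <v, e_2> = 0/sqrt(18).
Square and sum: Σ |<v, e_j>|^2 = 18.
Compute ||v||^2 = v·v = 19.
Deficit = 19 − 18 = 1 ≥ 0, confirming Bessel's inequality. (The deficit equals ||v − Σ <v,e_j> e_j||^2, the squared distance from v to span{e_j}.)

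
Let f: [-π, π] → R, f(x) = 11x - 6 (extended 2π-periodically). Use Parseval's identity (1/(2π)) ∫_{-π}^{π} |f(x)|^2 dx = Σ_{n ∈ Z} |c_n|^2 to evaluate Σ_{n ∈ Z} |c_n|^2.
Σ |c_n|^2 = 121π^2/3 + 36

Expand and integrate term by term over [-π, π]:
  ∫ (11x)^2 dx = 121·(2π^3/3); ∫ 2·11·(-6)·x dx = 0 (odd integrand); ∫ (-6)^2 dx = 36·2π.
So (1/(2π)) ∫_{-π}^{π} (11x - 6)^2 dx = 121π^2/3 + 36 = 121π^2/3 + 36.
Parseval ⇒ Σ |c_n|^2 = 121π^2/3 + 36.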